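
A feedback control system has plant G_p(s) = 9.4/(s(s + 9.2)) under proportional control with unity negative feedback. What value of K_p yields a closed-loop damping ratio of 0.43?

Closed-loop characteristic equation: s² + 9.2s + K_p·9.4 = 0.
So ω_n = √(9.4K_p) and 2ζω_n = 9.2, giving ζ = 9.2/(2√(9.4K_p)).
Setting ζ = 0.43: √(9.4K_p) = 9.2/(2·0.43) = 10.7, so K_p = 114.4/9.4 = 12.2.

K_p = 12.2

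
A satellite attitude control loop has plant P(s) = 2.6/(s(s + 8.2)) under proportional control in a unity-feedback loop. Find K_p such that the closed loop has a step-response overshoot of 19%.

K_p = 29.6

From %OS = 100·exp(−πζ/√(1−ζ²)) = 19%, ζ = −ln(0.19)/√(π²+ln²(0.19)) = 0.4673.
Characteristic equation s² + 8.2s + 2.6K_p = 0 gives ζ = 8.2/(2√(2.6K_p)).
Setting ζ = 0.4673: √(2.6K_p) = 8.2/(2·0.4673) = 8.773, so K_p = 76.96/2.6 = 29.6.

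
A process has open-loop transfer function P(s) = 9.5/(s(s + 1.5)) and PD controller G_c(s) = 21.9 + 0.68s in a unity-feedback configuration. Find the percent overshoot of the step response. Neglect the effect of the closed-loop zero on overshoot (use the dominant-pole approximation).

40.6%

Forward path: (21.9 + 0.68s)·9.5/(s(s+1.5)). The closed-loop characteristic equation is s² + (1.5 + 9.5·0.68)s + 9.5·21.9 = 0.
That is s² + 7.96s + 208 = 0, so ω_n = 14.42 rad/s and ζ = 7.96/(2·14.42) = 0.2759.
%OS = 100·exp(−πζ/√(1−ζ²)) = 40.6%.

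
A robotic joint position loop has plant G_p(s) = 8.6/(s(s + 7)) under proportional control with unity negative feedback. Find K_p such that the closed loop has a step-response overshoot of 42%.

From %OS = 100·exp(−πζ/√(1−ζ²)) = 42%, ζ = −ln(0.42)/√(π²+ln²(0.42)) = 0.2662.
Characteristic equation s² + 7s + 8.6K_p = 0 gives ζ = 7/(2√(8.6K_p)).
Setting ζ = 0.2662: √(8.6K_p) = 7/(2·0.2662) = 13.15, so K_p = 172.9/8.6 = 20.1.

K_p = 20.1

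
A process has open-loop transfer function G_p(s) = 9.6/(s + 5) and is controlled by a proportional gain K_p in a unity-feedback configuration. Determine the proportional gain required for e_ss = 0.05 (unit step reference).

The loop is type 0, so e_ss(step) = 1/(1 + K_pos) with K_pos = K_p·G_p(0).
G_p(0) = 1.92. Require 1/(1 + K_p·1.92) = 0.05, so 1 + 1.92·K_p = 20.
K_p = (20 − 1)/1.92 = 9.9.

K_p = 9.9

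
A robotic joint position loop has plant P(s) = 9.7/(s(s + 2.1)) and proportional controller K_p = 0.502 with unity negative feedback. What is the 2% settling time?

T_s ≈ 3.81 s

From 1 + K_pP(s) = 0: s² + 2.1s + 4.869 = 0 ⇒ ω_n = 2.207, ζ = 0.4758.
2% settling time T_s ≈ 4/(ζω_n) = 4/1.05 = 3.81 s.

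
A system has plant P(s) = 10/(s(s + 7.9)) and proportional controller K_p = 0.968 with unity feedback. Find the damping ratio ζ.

ζ = 1.27

The closed-loop denominator is s(s+7.9) + 0.968·10 = s² + 7.9s + 9.68.
Matching s² + 2ζω_n s + ω_n²: ω_n = √9.68 = 3.111 rad/s and 2ζω_n = 7.9, so ζ = 7.9/(2·3.111) = 1.27.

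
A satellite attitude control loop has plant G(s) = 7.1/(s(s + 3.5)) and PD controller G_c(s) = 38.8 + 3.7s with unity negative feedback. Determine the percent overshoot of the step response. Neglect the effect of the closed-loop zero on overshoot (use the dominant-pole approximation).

Forward path: (38.8 + 3.7s)·7.1/(s(s+3.5)). The closed-loop characteristic equation is s² + (3.5 + 7.1·3.7)s + 7.1·38.8 = 0.
That is s² + 29.77s + 275.5 = 0, so ω_n = 16.6 rad/s and ζ = 29.77/(2·16.6) = 0.8968.
%OS = 100·exp(−πζ/√(1−ζ²)) = 0.171%.

0.171%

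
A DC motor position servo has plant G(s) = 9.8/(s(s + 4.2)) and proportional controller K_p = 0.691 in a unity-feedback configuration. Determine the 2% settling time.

From 1 + K_pG(s) = 0: s² + 4.2s + 6.772 = 0 ⇒ ω_n = 2.602, ζ = 0.807.
2% settling time T_s ≈ 4/(ζω_n) = 4/2.1 = 1.9 s.

T_s ≈ 1.9 s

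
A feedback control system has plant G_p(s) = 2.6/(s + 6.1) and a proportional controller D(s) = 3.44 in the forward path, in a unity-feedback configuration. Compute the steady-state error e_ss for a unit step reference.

0.405

The loop is type 0. Static position error constant K_pos = D(0)·G_p(0) = 3.44·0.4262 = 1.466.
Steady-state error to a unit step: e_ss = 1/(1+K_pos) = 1/2.466 = 0.405.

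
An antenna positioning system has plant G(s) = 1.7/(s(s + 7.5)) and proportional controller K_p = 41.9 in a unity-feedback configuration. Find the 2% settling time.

From 1 + K_pG(s) = 0: s² + 7.5s + 71.23 = 0 ⇒ ω_n = 8.44, ζ = 0.4443.
2% settling time T_s ≈ 4/(ζω_n) = 4/3.75 = 1.07 s.

T_s ≈ 1.07 s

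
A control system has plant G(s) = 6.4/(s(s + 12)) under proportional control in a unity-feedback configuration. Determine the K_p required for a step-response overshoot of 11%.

K_p = 17

From %OS = 100·exp(−πζ/√(1−ζ²)) = 11%, ζ = −ln(0.11)/√(π²+ln²(0.11)) = 0.5749.
Characteristic equation s² + 12s + 6.4K_p = 0 gives ζ = 12/(2√(6.4K_p)).
Setting ζ = 0.5749: √(6.4K_p) = 12/(2·0.5749) = 10.44, so K_p = 108.9/6.4 = 17.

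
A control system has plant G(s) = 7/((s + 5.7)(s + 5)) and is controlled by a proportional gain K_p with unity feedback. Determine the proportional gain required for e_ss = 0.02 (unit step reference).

K_p = 200

For a type-0 loop with proportional control, e_ss = 1/(1 + K_p·G(0)).
G(0) = 0.2456. Require 1/(1 + K_p·0.2456) = 0.02, so 1 + 0.2456·K_p = 50.
K_p = (50 − 1)/0.2456 = 200.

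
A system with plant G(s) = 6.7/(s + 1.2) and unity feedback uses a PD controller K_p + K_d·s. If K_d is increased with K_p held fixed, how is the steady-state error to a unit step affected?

unchanged

K_d affects only the transient (the s-coefficient); the DC loop gain, and hence e_ss, depends only on K_p.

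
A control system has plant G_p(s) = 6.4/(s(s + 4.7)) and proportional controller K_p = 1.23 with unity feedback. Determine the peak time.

Closed-loop characteristic equation: s² + 4.7s + 7.872 = 0, so ω_n = 2.806 rad/s and ζ = 4.7/(2·2.806) = 0.8376.
Damped frequency ω_d = ω_n√(1−ζ²) = 1.533 rad/s, so peak time T_p = π/ω_d = 2.05 s.

T_p = 2.05 s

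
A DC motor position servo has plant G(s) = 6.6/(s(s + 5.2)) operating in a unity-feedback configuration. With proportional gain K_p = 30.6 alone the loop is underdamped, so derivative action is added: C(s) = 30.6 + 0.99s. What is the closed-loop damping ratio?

Forward path: (30.6 + 0.99s)·6.6/(s(s+5.2)). The closed-loop characteristic equation is s² + (5.2 + 6.6·0.99)s + 6.6·30.6 = 0.
That is s² + 11.73s + 202 = 0, so ω_n = 14.21 rad/s and ζ = 11.73/(2·14.21) = 0.4128.

ζ = 0.413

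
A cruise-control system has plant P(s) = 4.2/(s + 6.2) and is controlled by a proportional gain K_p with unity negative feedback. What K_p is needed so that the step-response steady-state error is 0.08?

K_p = 17

The loop is type 0, so e_ss(step) = 1/(1 + K_pos) with K_pos = K_p·P(0).
P(0) = 0.6774. Require 1/(1 + K_p·0.6774) = 0.08, so 1 + 0.6774·K_p = 12.5.
K_p = (12.5 − 1)/0.6774 = 17.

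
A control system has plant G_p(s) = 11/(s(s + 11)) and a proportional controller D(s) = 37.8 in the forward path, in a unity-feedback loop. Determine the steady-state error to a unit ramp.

The loop has one pole at the origin (type 1). Velocity error constant K_v = lim_{s→0} s·D(s)G_p(s) = 37.8·11/11 = 37.8.
Steady-state error to a unit ramp: e_ss = 1/K_v = 0.0265.

0.0265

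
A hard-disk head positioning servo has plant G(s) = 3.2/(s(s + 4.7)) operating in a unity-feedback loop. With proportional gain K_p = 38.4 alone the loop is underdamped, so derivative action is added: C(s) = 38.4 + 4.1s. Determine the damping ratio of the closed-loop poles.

ζ = 0.804

Forward path: (38.4 + 4.1s)·3.2/(s(s+4.7)). The closed-loop characteristic equation is s² + (4.7 + 3.2·4.1)s + 3.2·38.4 = 0.
That is s² + 17.82s + 122.9 = 0, so ω_n = 11.09 rad/s and ζ = 17.82/(2·11.09) = 0.8038.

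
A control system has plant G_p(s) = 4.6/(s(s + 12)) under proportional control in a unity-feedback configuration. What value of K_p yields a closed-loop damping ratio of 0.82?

K_p = 11.6

Closed-loop characteristic equation: s² + 12s + K_p·4.6 = 0.
So ω_n = √(4.6K_p) and 2ζω_n = 12, giving ζ = 12/(2√(4.6K_p)).
Setting ζ = 0.82: √(4.6K_p) = 12/(2·0.82) = 7.317, so K_p = 53.54/4.6 = 11.6.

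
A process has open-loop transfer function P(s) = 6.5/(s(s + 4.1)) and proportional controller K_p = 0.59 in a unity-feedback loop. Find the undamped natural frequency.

The closed-loop denominator is s(s+4.1) + 0.59·6.5 = s² + 4.1s + 3.835.
So ω_n² = 3.835 ⇒ ω_n = 1.958 rad/s, and ζ = 4.1/(2ω_n) = 1.05.

ω_n = 1.96 rad/s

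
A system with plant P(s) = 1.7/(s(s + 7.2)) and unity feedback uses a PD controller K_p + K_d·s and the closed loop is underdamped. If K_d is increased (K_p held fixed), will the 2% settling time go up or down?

decrease

Characteristic equation s² + (7.2 + 1.7K_d)s + 1.7K_p = 0: raising K_d increases ζω_n = (7.2+1.7K_d)/2 while the loop stays underdamped, so T_s ≈ 4/(ζω_n) decreases.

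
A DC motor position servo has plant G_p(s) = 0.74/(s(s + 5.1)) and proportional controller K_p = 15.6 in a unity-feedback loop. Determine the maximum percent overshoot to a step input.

From 1 + K_pG_p(s) = 0: s² + 5.1s + 11.54 = 0 ⇒ ω_n = 3.398, ζ = 0.7505.
%OS = 100·exp(−πζ/√(1−ζ²)) = 100·exp(−π·0.7505/√0.4367) = 2.82%.

2.82%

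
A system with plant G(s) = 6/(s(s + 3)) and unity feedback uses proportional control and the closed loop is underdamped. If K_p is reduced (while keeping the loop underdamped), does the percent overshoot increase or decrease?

decrease

ζ = 3/(2√(6K_p)) rises as K_p falls; higher damping means less overshoot.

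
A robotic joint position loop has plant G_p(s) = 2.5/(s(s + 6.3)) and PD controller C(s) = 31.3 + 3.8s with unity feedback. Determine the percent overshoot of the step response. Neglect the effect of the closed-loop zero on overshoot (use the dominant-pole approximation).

Forward path: (31.3 + 3.8s)·2.5/(s(s+6.3)). The closed-loop characteristic equation is s² + (6.3 + 2.5·3.8)s + 2.5·31.3 = 0.
That is s² + 15.8s + 78.25 = 0, so ω_n = 8.846 rad/s and ζ = 15.8/(2·8.846) = 0.8931.
%OS = 100·exp(−πζ/√(1−ζ²)) = 0.196%.

0.196%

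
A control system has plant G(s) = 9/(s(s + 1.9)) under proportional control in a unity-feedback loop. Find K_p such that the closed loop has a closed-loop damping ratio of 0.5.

K_p = 0.401

Closed-loop characteristic equation: s² + 1.9s + K_p·9 = 0.
So ω_n = √(9K_p) and 2ζω_n = 1.9, giving ζ = 1.9/(2√(9K_p)).
Setting ζ = 0.5: √(9K_p) = 1.9/(2·0.5) = 1.9, so K_p = 3.61/9 = 0.401.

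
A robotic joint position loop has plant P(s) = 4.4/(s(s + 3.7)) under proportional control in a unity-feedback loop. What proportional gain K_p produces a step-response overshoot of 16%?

From %OS = 100·exp(−πζ/√(1−ζ²)) = 16%, ζ = −ln(0.16)/√(π²+ln²(0.16)) = 0.5039.
Characteristic equation s² + 3.7s + 4.4K_p = 0 gives ζ = 3.7/(2√(4.4K_p)).
Setting ζ = 0.5039: √(4.4K_p) = 3.7/(2·0.5039) = 3.672, so K_p = 13.48/4.4 = 3.06.

K_p = 3.06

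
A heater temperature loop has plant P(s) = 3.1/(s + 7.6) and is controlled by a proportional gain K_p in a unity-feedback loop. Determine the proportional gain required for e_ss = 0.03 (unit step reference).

The loop is type 0, so e_ss(step) = 1/(1 + K_pos) with K_pos = K_p·P(0).
P(0) = 0.4079. Require 1/(1 + K_p·0.4079) = 0.03, so 1 + 0.4079·K_p = 33.33.
K_p = (33.33 − 1)/0.4079 = 79.3.

K_p = 79.3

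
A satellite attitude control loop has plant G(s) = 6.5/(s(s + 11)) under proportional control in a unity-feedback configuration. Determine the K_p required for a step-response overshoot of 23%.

K_p = 25.9

From %OS = 100·exp(−πζ/√(1−ζ²)) = 23%, ζ = −ln(0.23)/√(π²+ln²(0.23)) = 0.4237.
Characteristic equation s² + 11s + 6.5K_p = 0 gives ζ = 11/(2√(6.5K_p)).
Setting ζ = 0.4237: √(6.5K_p) = 11/(2·0.4237) = 12.98, so K_p = 168.5/6.5 = 25.9.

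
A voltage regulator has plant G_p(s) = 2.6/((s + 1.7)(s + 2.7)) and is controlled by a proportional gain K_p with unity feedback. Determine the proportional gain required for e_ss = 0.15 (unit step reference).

The loop is type 0, so e_ss(step) = 1/(1 + K_pos) with K_pos = K_p·G_p(0).
G_p(0) = 0.5664. Require 1/(1 + K_p·0.5664) = 0.15, so 1 + 0.5664·K_p = 6.667.
K_p = (6.667 − 1)/0.5664 = 10.

K_p = 10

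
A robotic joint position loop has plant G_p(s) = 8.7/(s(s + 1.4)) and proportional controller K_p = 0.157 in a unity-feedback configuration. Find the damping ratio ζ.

ζ = 0.599

The closed-loop denominator is s(s+1.4) + 0.157·8.7 = s² + 1.4s + 1.366.
So ω_n² = 1.366 ⇒ ω_n = 1.169 rad/s, and ζ = 1.4/(2ω_n) = 0.599.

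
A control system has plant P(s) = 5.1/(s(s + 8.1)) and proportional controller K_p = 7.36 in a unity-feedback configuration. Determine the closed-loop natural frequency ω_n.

ω_n = 6.13 rad/s

1 + K_p·P(s) = 0 gives s² + 8.1s + 37.54 = 0.
Matching s² + 2ζω_n s + ω_n²: ω_n = √37.54 = 6.127 rad/s and 2ζω_n = 8.1, so ζ = 8.1/(2·6.127) = 0.661.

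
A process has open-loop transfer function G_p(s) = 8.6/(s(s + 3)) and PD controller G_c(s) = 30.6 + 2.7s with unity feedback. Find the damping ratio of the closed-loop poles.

Forward path: (30.6 + 2.7s)·8.6/(s(s+3)). The closed-loop characteristic equation is s² + (3 + 8.6·2.7)s + 8.6·30.6 = 0.
That is s² + 26.22s + 263.2 = 0, so ω_n = 16.22 rad/s and ζ = 26.22/(2·16.22) = 0.8082.

ζ = 0.808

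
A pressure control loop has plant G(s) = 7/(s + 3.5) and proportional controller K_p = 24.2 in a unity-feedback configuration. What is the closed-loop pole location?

s = -172.9

Closed-loop transfer function: T(s) = K_p·G(s)/(1 + K_p·G(s)) = 169.4/(s + 3.5 + 169.4) = 169.4/(s + 172.9).
The closed-loop pole is at s = −172.9.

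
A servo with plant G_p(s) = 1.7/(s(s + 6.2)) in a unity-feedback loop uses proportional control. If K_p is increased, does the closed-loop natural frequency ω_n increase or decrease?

ω_n = √(1.7·K_p), which grows with K_p.

increase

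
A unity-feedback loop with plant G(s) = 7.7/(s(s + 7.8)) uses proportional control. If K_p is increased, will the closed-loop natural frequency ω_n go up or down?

increase

ω_n = √(7.7·K_p), which grows with K_p.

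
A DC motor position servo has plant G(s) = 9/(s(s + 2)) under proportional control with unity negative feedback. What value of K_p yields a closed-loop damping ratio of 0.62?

K_p = 0.289

Closed-loop characteristic equation: s² + 2s + K_p·9 = 0.
So ω_n = √(9K_p) and 2ζω_n = 2, giving ζ = 2/(2√(9K_p)).
Setting ζ = 0.62: √(9K_p) = 2/(2·0.62) = 1.613, so K_p = 2.601/9 = 0.289.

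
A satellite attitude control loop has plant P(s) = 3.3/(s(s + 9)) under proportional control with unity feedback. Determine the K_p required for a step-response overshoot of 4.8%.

K_p = 12.7

From %OS = 100·exp(−πζ/√(1−ζ²)) = 4.8%, ζ = −ln(0.048)/√(π²+ln²(0.048)) = 0.695.
Characteristic equation s² + 9s + 3.3K_p = 0 gives ζ = 9/(2√(3.3K_p)).
Setting ζ = 0.695: √(3.3K_p) = 9/(2·0.695) = 6.475, so K_p = 41.93/3.3 = 12.7.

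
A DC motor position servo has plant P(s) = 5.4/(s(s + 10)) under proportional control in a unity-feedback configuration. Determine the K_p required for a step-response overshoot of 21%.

K_p = 23.4

From %OS = 100·exp(−πζ/√(1−ζ²)) = 21%, ζ = −ln(0.21)/√(π²+ln²(0.21)) = 0.4449.
Characteristic equation s² + 10s + 5.4K_p = 0 gives ζ = 10/(2√(5.4K_p)).
Setting ζ = 0.4449: √(5.4K_p) = 10/(2·0.4449) = 11.24, so K_p = 126.3/5.4 = 23.4.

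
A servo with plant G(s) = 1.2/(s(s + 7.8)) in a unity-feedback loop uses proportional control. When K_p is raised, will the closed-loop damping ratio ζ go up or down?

ζ = 7.8/(2√(1.2K_p)); increasing K_p raises the denominator, so ζ falls.

decrease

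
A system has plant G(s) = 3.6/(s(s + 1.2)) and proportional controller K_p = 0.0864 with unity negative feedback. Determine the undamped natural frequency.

With unity feedback the closed-loop characteristic equation is s² + 1.2s + 0.0864·3.6 = s² + 1.2s + 0.311 = 0.
So ω_n² = 0.311 ⇒ ω_n = 0.5577 rad/s, and ζ = 1.2/(2ω_n) = 1.08.

ω_n = 0.558 rad/s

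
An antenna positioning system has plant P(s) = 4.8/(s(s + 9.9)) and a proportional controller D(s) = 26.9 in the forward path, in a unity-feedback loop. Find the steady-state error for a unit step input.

The open loop D(s)P(s) has a pole at the origin (type 1), so the static position error constant is infinite and e_ss = 1/(1+∞) = 0.

0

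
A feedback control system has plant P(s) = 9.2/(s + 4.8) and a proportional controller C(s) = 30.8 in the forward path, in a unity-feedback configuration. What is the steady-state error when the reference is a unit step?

0.0167

The loop is type 0. Static position error constant K_pos = C(0)·P(0) = 30.8·1.917 = 59.03.
Steady-state error to a unit step: e_ss = 1/(1+K_pos) = 1/60.03 = 0.0167.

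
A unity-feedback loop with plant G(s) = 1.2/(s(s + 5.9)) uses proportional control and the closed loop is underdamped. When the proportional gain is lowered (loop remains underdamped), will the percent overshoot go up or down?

decrease

ζ = 5.9/(2√(1.2K_p)) rises as K_p falls; higher damping means less overshoot.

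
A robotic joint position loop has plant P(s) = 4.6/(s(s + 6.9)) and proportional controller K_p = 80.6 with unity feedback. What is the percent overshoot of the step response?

The closed-loop denominator s² + 6.9s + 370.8 gives ω_n = √370.8 = 19.26 and ζ = 6.9/(2ω_n) = 0.1792.
%OS = 100·exp(−πζ/√(1−ζ²)) = 100·exp(−π·0.1792/√0.9679) = 56.4%.

56.4%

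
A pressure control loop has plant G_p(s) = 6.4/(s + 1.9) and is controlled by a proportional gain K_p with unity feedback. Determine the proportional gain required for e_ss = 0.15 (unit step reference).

For a type-0 loop with proportional control, e_ss = 1/(1 + K_p·G_p(0)).
G_p(0) = 3.368. Require 1/(1 + K_p·3.368) = 0.15, so 1 + 3.368·K_p = 6.667.
K_p = (6.667 − 1)/3.368 = 1.68.

K_p = 1.68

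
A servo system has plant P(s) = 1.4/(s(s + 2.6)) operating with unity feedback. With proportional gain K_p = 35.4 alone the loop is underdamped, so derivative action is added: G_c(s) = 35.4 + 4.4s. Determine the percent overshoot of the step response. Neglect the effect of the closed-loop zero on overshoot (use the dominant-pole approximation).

Forward path: (35.4 + 4.4s)·1.4/(s(s+2.6)). The closed-loop characteristic equation is s² + (2.6 + 1.4·4.4)s + 1.4·35.4 = 0.
That is s² + 8.76s + 49.56 = 0, so ω_n = 7.04 rad/s and ζ = 8.76/(2·7.04) = 0.6222.
%OS = 100·exp(−πζ/√(1−ζ²)) = 8.24%.

8.24%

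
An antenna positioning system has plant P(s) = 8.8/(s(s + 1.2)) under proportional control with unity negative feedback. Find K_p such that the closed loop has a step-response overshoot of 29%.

From %OS = 100·exp(−πζ/√(1−ζ²)) = 29%, ζ = −ln(0.29)/√(π²+ln²(0.29)) = 0.3666.
Characteristic equation s² + 1.2s + 8.8K_p = 0 gives ζ = 1.2/(2√(8.8K_p)).
Setting ζ = 0.3666: √(8.8K_p) = 1.2/(2·0.3666) = 1.637, so K_p = 2.679/8.8 = 0.304.

K_p = 0.304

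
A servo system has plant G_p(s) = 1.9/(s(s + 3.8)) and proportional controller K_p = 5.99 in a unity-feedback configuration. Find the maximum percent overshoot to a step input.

From 1 + K_pG_p(s) = 0: s² + 3.8s + 11.38 = 0 ⇒ ω_n = 3.374, ζ = 0.5632.
%OS = 100·exp(−πζ/√(1−ζ²)) = 100·exp(−π·0.5632/√0.6828) = 11.8%.

11.8%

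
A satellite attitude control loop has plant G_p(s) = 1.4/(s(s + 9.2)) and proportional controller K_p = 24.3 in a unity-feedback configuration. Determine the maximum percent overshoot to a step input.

1.78%

Closed-loop characteristic equation: s² + 9.2s + 34.02 = 0, so ω_n = 5.833 rad/s and ζ = 9.2/(2·5.833) = 0.7887.
%OS = 100·exp(−πζ/√(1−ζ²)) = 100·exp(−π·0.7887/√0.378) = 1.78%.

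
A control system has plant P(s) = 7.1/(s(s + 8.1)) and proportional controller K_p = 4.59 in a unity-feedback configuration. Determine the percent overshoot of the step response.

From 1 + K_pP(s) = 0: s² + 8.1s + 32.59 = 0 ⇒ ω_n = 5.709, ζ = 0.7094.
%OS = 100·exp(−πζ/√(1−ζ²)) = 100·exp(−π·0.7094/√0.4967) = 4.23%.

4.23%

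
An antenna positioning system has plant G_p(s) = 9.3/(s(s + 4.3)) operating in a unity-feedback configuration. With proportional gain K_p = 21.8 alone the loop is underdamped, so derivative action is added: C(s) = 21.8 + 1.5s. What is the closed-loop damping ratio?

ζ = 0.641

Forward path: (21.8 + 1.5s)·9.3/(s(s+4.3)). The closed-loop characteristic equation is s² + (4.3 + 9.3·1.5)s + 9.3·21.8 = 0.
That is s² + 18.25s + 202.7 = 0, so ω_n = 14.24 rad/s and ζ = 18.25/(2·14.24) = 0.6409.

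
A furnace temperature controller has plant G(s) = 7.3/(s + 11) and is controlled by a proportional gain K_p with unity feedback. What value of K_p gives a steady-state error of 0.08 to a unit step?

The loop is type 0, so e_ss(step) = 1/(1 + K_pos) with K_pos = K_p·G(0).
G(0) = 0.6636. Require 1/(1 + K_p·0.6636) = 0.08, so 1 + 0.6636·K_p = 12.5.
K_p = (12.5 − 1)/0.6636 = 17.3.

K_p = 17.3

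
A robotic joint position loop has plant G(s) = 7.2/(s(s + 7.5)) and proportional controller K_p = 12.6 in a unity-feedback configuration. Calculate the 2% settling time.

T_s ≈ 1.07 s

From 1 + K_pG(s) = 0: s² + 7.5s + 90.72 = 0 ⇒ ω_n = 9.525, ζ = 0.3937.
2% settling time T_s ≈ 4/(ζω_n) = 4/3.75 = 1.07 s.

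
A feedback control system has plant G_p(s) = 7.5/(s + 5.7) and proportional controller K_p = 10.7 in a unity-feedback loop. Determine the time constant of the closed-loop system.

τ = 0.0116 s

Closed-loop transfer function: T(s) = K_p·G_p(s)/(1 + K_p·G_p(s)) = 80.25/(s + 5.7 + 80.25) = 80.25/(s + 85.95).
Time constant τ = 1/85.95 = 0.0116 s.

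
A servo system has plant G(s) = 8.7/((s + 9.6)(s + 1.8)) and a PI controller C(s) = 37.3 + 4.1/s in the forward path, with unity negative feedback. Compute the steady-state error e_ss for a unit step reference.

0

The open loop C(s)G(s) has a pole at the origin (type 1), so the static position error constant is infinite and e_ss = 1/(1+∞) = 0.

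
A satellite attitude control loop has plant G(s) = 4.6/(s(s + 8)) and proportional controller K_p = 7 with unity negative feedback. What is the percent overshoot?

4.41%

The closed-loop denominator s² + 8s + 32.2 gives ω_n = √32.2 = 5.675 and ζ = 8/(2ω_n) = 0.7049.
%OS = 100·exp(−πζ/√(1−ζ²)) = 100·exp(−π·0.7049/√0.5031) = 4.41%.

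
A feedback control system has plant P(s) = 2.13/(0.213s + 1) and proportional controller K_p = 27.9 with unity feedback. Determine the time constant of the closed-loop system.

Closed loop: T(s) = K_p·P/(1+K_p·P) = 59.43/(0.213s + 1 + 59.43), with pole at s = −(1 + 59.43)/0.213 = −283.7.
Closed-loop time constant τ = 1/283.7 = 0.00352 s.

τ = 0.00352 s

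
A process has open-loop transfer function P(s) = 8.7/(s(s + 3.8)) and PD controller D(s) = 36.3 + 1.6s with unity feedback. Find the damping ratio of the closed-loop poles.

ζ = 0.499

Forward path: (36.3 + 1.6s)·8.7/(s(s+3.8)). The closed-loop characteristic equation is s² + (3.8 + 8.7·1.6)s + 8.7·36.3 = 0.
That is s² + 17.72s + 315.8 = 0, so ω_n = 17.77 rad/s and ζ = 17.72/(2·17.77) = 0.4986.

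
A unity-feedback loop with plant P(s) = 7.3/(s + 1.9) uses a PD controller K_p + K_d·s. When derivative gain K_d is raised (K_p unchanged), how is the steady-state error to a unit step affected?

unchanged

At s = 0 the derivative term contributes nothing: C(0) = K_p regardless of K_d, so K_pos = K_p·P(0) and e_ss are unchanged.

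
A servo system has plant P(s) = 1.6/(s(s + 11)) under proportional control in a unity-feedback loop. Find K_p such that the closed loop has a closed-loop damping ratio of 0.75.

Closed-loop characteristic equation: s² + 11s + K_p·1.6 = 0.
So ω_n = √(1.6K_p) and 2ζω_n = 11, giving ζ = 11/(2√(1.6K_p)).
Setting ζ = 0.75: √(1.6K_p) = 11/(2·0.75) = 7.333, so K_p = 53.78/1.6 = 33.6.

K_p = 33.6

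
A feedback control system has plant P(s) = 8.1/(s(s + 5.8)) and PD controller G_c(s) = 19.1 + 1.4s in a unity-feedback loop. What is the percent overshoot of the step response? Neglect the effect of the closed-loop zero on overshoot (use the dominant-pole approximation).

Forward path: (19.1 + 1.4s)·8.1/(s(s+5.8)). The closed-loop characteristic equation is s² + (5.8 + 8.1·1.4)s + 8.1·19.1 = 0.
That is s² + 17.14s + 154.7 = 0, so ω_n = 12.44 rad/s and ζ = 17.14/(2·12.44) = 0.689.
%OS = 100·exp(−πζ/√(1−ζ²)) = 5.05%.

5.05%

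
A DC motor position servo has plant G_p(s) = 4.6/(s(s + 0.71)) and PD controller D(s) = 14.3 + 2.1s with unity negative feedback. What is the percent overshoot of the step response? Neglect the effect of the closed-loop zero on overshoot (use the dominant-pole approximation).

Forward path: (14.3 + 2.1s)·4.6/(s(s+0.71)). The closed-loop characteristic equation is s² + (0.71 + 4.6·2.1)s + 4.6·14.3 = 0.
That is s² + 10.37s + 65.78 = 0, so ω_n = 8.11 rad/s and ζ = 10.37/(2·8.11) = 0.6393.
%OS = 100·exp(−πζ/√(1−ζ²)) = 7.34%.

7.34%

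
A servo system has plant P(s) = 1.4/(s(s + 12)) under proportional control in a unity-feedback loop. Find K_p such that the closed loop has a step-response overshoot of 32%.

From %OS = 100·exp(−πζ/√(1−ζ²)) = 32%, ζ = −ln(0.32)/√(π²+ln²(0.32)) = 0.341.
Characteristic equation s² + 12s + 1.4K_p = 0 gives ζ = 12/(2√(1.4K_p)).
Setting ζ = 0.341: √(1.4K_p) = 12/(2·0.341) = 17.6, so K_p = 309.7/1.4 = 221.

K_p = 221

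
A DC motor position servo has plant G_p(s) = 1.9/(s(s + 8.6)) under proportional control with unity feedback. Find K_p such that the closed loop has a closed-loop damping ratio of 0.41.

K_p = 57.9

Closed-loop characteristic equation: s² + 8.6s + K_p·1.9 = 0.
So ω_n = √(1.9K_p) and 2ζω_n = 8.6, giving ζ = 8.6/(2√(1.9K_p)).
Setting ζ = 0.41: √(1.9K_p) = 8.6/(2·0.41) = 10.49, so K_p = 110/1.9 = 57.9.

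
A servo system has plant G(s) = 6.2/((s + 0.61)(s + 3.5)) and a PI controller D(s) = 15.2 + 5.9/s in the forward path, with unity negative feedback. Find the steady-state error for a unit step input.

0

The open loop D(s)G(s) has a pole at the origin (type 1), so the static position error constant is infinite and e_ss = 1/(1+∞) = 0.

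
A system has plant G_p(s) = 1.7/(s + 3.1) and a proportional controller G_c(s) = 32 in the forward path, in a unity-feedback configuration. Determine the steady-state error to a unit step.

The loop is type 0. Static position error constant K_pos = G_c(0)·G_p(0) = 32·0.5484 = 17.55.
Steady-state error to a unit step: e_ss = 1/(1+K_pos) = 1/18.55 = 0.0539.

0.0539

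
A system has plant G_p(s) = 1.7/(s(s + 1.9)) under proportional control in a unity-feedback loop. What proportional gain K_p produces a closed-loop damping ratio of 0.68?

K_p = 1.15

Closed-loop characteristic equation: s² + 1.9s + K_p·1.7 = 0.
So ω_n = √(1.7K_p) and 2ζω_n = 1.9, giving ζ = 1.9/(2√(1.7K_p)).
Setting ζ = 0.68: √(1.7K_p) = 1.9/(2·0.68) = 1.397, so K_p = 1.952/1.7 = 1.15.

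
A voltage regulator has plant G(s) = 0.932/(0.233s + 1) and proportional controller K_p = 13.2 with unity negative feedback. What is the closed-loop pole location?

Closed loop: T(s) = K_p·G/(1+K_p·G) = 12.3/(0.233s + 1 + 12.3), with pole at s = −(1 + 12.3)/0.233 = −57.09.

s = -57.09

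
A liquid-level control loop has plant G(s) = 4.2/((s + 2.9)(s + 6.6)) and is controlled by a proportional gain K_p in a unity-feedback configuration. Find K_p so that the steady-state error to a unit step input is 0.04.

For a type-0 loop with proportional control, e_ss = 1/(1 + K_p·G(0)).
G(0) = 0.2194. Require 1/(1 + K_p·0.2194) = 0.04, so 1 + 0.2194·K_p = 25.
K_p = (25 − 1)/0.2194 = 109.

K_p = 109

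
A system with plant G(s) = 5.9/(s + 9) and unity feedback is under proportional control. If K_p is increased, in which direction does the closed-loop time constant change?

decrease

Closed-loop pole is at s = −(9+K_p·5.9); larger K_p moves it further left, so τ = 1/(9+K_p·5.9) decreases.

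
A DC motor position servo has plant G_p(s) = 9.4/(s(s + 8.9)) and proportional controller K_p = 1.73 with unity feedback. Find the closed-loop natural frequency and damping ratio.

With unity feedback the closed-loop characteristic equation is s² + 8.9s + 1.73·9.4 = s² + 8.9s + 16.26 = 0.
So ω_n² = 16.26 ⇒ ω_n = 4.033 rad/s, and ζ = 8.9/(2ω_n) = 1.1.

ω_n = 4.03 rad/s, ζ = 1.1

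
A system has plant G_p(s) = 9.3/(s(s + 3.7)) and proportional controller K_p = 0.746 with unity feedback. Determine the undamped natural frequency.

The closed-loop denominator is s(s+3.7) + 0.746·9.3 = s² + 3.7s + 6.938.
So ω_n² = 6.938 ⇒ ω_n = 2.634 rad/s, and ζ = 3.7/(2ω_n) = 0.702.

ω_n = 2.63 rad/s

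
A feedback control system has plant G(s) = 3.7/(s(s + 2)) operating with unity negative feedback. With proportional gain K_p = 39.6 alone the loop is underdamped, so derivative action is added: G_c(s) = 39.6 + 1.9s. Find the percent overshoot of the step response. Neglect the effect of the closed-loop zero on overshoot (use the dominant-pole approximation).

Forward path: (39.6 + 1.9s)·3.7/(s(s+2)). The closed-loop characteristic equation is s² + (2 + 3.7·1.9)s + 3.7·39.6 = 0.
That is s² + 9.03s + 146.5 = 0, so ω_n = 12.1 rad/s and ζ = 9.03/(2·12.1) = 0.373.
%OS = 100·exp(−πζ/√(1−ζ²)) = 28.3%.

28.3%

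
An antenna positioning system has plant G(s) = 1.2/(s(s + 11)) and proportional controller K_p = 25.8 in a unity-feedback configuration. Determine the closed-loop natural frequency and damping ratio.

1 + K_p·G(s) = 0 gives s² + 11s + 30.96 = 0.
Matching s² + 2ζω_n s + ω_n²: ω_n = √30.96 = 5.564 rad/s and 2ζω_n = 11, so ζ = 11/(2·5.564) = 0.988.

ω_n = 5.56 rad/s, ζ = 0.988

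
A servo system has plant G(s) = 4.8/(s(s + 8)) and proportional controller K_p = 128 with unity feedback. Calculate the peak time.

T_p = 0.128 s

The closed-loop denominator s² + 8s + 614.4 gives ω_n = √614.4 = 24.79 and ζ = 8/(2ω_n) = 0.1614.
Damped frequency ω_d = ω_n√(1−ζ²) = 24.46 rad/s, so peak time T_p = π/ω_d = 0.128 s.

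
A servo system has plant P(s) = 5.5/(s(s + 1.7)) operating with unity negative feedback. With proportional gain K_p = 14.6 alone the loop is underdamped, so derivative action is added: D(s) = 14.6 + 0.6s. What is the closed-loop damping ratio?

Forward path: (14.6 + 0.6s)·5.5/(s(s+1.7)). The closed-loop characteristic equation is s² + (1.7 + 5.5·0.6)s + 5.5·14.6 = 0.
That is s² + 5s + 80.3 = 0, so ω_n = 8.961 rad/s and ζ = 5/(2·8.961) = 0.279.

ζ = 0.279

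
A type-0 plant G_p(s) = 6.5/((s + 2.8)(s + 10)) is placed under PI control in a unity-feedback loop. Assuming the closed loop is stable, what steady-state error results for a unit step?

0

The PI controller's integrator makes the forward path type 1, so e_ss to a step is zero.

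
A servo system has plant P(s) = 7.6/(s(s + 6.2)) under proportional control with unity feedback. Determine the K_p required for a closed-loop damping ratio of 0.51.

K_p = 4.86

Closed-loop characteristic equation: s² + 6.2s + K_p·7.6 = 0.
So ω_n = √(7.6K_p) and 2ζω_n = 6.2, giving ζ = 6.2/(2√(7.6K_p)).
Setting ζ = 0.51: √(7.6K_p) = 6.2/(2·0.51) = 6.078, so K_p = 36.95/7.6 = 4.86.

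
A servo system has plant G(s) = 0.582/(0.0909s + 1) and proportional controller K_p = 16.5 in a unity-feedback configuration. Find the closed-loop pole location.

s = -116.6

Closed loop: T(s) = K_p·G/(1+K_p·G) = 9.603/(0.0909s + 1 + 9.603), with pole at s = −(1 + 9.603)/0.0909 = −116.6.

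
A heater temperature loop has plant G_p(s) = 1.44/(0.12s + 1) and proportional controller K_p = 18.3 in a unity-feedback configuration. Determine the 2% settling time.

T_s ≈ 0.0175 s

Closed loop: T(s) = K_p·G_p/(1+K_p·G_p) = 26.35/(0.12s + 1 + 26.35), with pole at s = −(1 + 26.35)/0.12 = −227.9.
τ = 1/227.9 = 0.004387 s, so 2% settling time ≈ 4τ = 0.0175 s.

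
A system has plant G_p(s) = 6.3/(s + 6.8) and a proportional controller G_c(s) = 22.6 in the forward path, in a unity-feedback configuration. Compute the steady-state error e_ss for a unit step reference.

The loop is type 0. Static position error constant K_pos = G_c(0)·G_p(0) = 22.6·0.9265 = 20.94.
Steady-state error to a unit step: e_ss = 1/(1+K_pos) = 1/21.94 = 0.0456.

0.0456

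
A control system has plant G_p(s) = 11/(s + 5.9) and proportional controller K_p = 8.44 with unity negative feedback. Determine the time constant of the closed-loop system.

Closed-loop transfer function: T(s) = K_p·G_p(s)/(1 + K_p·G_p(s)) = 92.84/(s + 5.9 + 92.84) = 92.84/(s + 98.74).
Time constant τ = 1/98.74 = 0.0101 s.

τ = 0.0101 s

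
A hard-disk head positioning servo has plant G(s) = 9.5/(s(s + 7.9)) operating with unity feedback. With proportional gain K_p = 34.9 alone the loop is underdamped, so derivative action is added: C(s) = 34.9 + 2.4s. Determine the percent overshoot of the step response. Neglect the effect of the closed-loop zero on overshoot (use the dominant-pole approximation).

0.727%

Forward path: (34.9 + 2.4s)·9.5/(s(s+7.9)). The closed-loop characteristic equation is s² + (7.9 + 9.5·2.4)s + 9.5·34.9 = 0.
That is s² + 30.7s + 331.6 = 0, so ω_n = 18.21 rad/s and ζ = 30.7/(2·18.21) = 0.843.
%OS = 100·exp(−πζ/√(1−ζ²)) = 0.727%.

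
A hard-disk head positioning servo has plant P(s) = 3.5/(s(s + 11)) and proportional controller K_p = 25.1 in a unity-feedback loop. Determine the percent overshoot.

From 1 + K_pP(s) = 0: s² + 11s + 87.85 = 0 ⇒ ω_n = 9.373, ζ = 0.5868.
%OS = 100·exp(−πζ/√(1−ζ²)) = 100·exp(−π·0.5868/√0.6557) = 10.3%.

10.3%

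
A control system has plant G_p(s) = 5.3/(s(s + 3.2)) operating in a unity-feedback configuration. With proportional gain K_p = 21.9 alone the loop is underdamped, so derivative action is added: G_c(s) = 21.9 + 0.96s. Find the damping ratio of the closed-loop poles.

Forward path: (21.9 + 0.96s)·5.3/(s(s+3.2)). The closed-loop characteristic equation is s² + (3.2 + 5.3·0.96)s + 5.3·21.9 = 0.
That is s² + 8.288s + 116.1 = 0, so ω_n = 10.77 rad/s and ζ = 8.288/(2·10.77) = 0.3846.

ζ = 0.385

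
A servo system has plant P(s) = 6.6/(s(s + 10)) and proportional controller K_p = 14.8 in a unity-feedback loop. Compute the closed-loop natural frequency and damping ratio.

ω_n = 9.88 rad/s, ζ = 0.506

With unity feedback the closed-loop characteristic equation is s² + 10s + 14.8·6.6 = s² + 10s + 97.68 = 0.
So ω_n² = 97.68 ⇒ ω_n = 9.883 rad/s, and ζ = 10/(2ω_n) = 0.506.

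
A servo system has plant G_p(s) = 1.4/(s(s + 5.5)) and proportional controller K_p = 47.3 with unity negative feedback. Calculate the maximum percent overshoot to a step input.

From 1 + K_pG_p(s) = 0: s² + 5.5s + 66.22 = 0 ⇒ ω_n = 8.138, ζ = 0.3379.
%OS = 100·exp(−πζ/√(1−ζ²)) = 100·exp(−π·0.3379/√0.8858) = 32.4%.

32.4%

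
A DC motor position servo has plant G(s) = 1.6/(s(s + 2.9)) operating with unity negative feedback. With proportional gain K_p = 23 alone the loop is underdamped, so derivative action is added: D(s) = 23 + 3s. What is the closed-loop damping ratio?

Forward path: (23 + 3s)·1.6/(s(s+2.9)). The closed-loop characteristic equation is s² + (2.9 + 1.6·3)s + 1.6·23 = 0.
That is s² + 7.7s + 36.8 = 0, so ω_n = 6.066 rad/s and ζ = 7.7/(2·6.066) = 0.6347.

ζ = 0.635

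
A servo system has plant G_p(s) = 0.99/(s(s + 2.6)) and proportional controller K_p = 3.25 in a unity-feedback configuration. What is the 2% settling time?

T_s ≈ 3.08 s

Closed-loop characteristic equation: s² + 2.6s + 3.217 = 0, so ω_n = 1.794 rad/s and ζ = 2.6/(2·1.794) = 0.7247.
2% settling time T_s ≈ 4/(ζω_n) = 4/1.3 = 3.08 s.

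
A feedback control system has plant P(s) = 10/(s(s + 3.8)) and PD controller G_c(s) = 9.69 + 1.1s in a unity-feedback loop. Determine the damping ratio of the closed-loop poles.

ζ = 0.752

Forward path: (9.69 + 1.1s)·10/(s(s+3.8)). The closed-loop characteristic equation is s² + (3.8 + 10·1.1)s + 10·9.69 = 0.
That is s² + 14.8s + 96.9 = 0, so ω_n = 9.844 rad/s and ζ = 14.8/(2·9.844) = 0.7517.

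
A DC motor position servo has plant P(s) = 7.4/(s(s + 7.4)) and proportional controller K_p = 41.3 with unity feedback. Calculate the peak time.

T_p = 0.184 s

Closed-loop characteristic equation: s² + 7.4s + 305.6 = 0, so ω_n = 17.48 rad/s and ζ = 7.4/(2·17.48) = 0.2116.
Damped frequency ω_d = ω_n√(1−ζ²) = 17.09 rad/s, so peak time T_p = π/ω_d = 0.184 s.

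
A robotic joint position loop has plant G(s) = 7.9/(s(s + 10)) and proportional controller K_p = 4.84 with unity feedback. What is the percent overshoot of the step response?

Closed-loop characteristic equation: s² + 10s + 38.24 = 0, so ω_n = 6.184 rad/s and ζ = 10/(2·6.184) = 0.8086.
%OS = 100·exp(−πζ/√(1−ζ²)) = 100·exp(−π·0.8086/√0.3462) = 1.33%.

1.33%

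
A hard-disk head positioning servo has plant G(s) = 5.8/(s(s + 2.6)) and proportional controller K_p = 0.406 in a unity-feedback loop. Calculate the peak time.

T_p = 3.85 s

Closed-loop characteristic equation: s² + 2.6s + 2.355 = 0, so ω_n = 1.535 rad/s and ζ = 2.6/(2·1.535) = 0.8472.
Damped frequency ω_d = ω_n√(1−ζ²) = 0.8154 rad/s, so peak time T_p = π/ω_d = 3.85 s.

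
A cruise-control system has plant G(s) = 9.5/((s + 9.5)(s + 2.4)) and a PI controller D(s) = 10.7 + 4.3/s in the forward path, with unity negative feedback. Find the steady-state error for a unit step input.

The open loop D(s)G(s) has a pole at the origin (type 1), so the static position error constant is infinite and e_ss = 1/(1+∞) = 0.

0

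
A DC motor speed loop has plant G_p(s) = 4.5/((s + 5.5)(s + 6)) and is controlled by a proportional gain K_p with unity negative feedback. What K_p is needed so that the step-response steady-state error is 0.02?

K_p = 359

For a type-0 loop with proportional control, e_ss = 1/(1 + K_p·G_p(0)).
G_p(0) = 0.1364. Require 1/(1 + K_p·0.1364) = 0.02, so 1 + 0.1364·K_p = 50.
K_p = (50 − 1)/0.1364 = 359.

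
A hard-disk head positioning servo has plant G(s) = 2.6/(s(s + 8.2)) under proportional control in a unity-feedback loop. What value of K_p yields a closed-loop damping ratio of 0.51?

K_p = 24.9

Closed-loop characteristic equation: s² + 8.2s + K_p·2.6 = 0.
So ω_n = √(2.6K_p) and 2ζω_n = 8.2, giving ζ = 8.2/(2√(2.6K_p)).
Setting ζ = 0.51: √(2.6K_p) = 8.2/(2·0.51) = 8.039, so K_p = 64.63/2.6 = 24.9.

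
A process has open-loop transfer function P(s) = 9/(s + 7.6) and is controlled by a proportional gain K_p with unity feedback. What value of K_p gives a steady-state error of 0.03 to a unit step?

Steady-state error for a unit step on this type-0 loop is 1/(1 + K_p·P(0)).
P(0) = 1.184. Require 1/(1 + K_p·1.184) = 0.03, so 1 + 1.184·K_p = 33.33.
K_p = (33.33 − 1)/1.184 = 27.3.

K_p = 27.3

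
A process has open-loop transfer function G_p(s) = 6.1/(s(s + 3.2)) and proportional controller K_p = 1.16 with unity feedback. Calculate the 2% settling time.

T_s ≈ 2.5 s

The closed-loop denominator s² + 3.2s + 7.076 gives ω_n = √7.076 = 2.66 and ζ = 3.2/(2ω_n) = 0.6015.
2% settling time T_s ≈ 4/(ζω_n) = 4/1.6 = 2.5 s.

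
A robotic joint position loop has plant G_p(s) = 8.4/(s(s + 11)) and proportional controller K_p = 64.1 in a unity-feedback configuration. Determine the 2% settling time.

T_s ≈ 0.727 s

Closed-loop characteristic equation: s² + 11s + 538.4 = 0, so ω_n = 23.2 rad/s and ζ = 11/(2·23.2) = 0.237.
2% settling time T_s ≈ 4/(ζω_n) = 4/5.5 = 0.727 s.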